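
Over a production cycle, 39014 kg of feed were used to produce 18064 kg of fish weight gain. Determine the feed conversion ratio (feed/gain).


FCR = feed consumed / weight gained
FCR = 39014 kg / 18064 kg = 2.15977

2.15977


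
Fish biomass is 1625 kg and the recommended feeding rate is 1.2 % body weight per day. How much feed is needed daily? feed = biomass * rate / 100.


Feeding rate fraction = 1.2% / 100 = 0.012
Daily feed = 1625 kg * 0.012 = 19.5 kg/day

19.5 kg/day


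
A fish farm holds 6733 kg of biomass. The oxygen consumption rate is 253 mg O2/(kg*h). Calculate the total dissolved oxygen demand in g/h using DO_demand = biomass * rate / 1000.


Total O2 consumption (mg/h) = 6733 kg * 253 mg/(kg*h) = 1703449 mg/h
Convert to g/h: 1703449 / 1000 = 1703.449 g/h

1703.449 g/h


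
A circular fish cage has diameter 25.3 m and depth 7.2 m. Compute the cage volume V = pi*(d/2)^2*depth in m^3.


r = d/2 = 25.3/2 = 12.65 m
Base area = pi*r^2 = pi*12.65^2 = 502.72551 m^2
Volume = 502.72551 * 7.2 = 3619.62 m^3

3619.62 m^3


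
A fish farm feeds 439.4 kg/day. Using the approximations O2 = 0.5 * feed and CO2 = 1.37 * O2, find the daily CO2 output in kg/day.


O2 = 439.4 * 0.5 = 219.7
CO2 = 219.7 * 1.37 = 300.989

300.989 kg/day


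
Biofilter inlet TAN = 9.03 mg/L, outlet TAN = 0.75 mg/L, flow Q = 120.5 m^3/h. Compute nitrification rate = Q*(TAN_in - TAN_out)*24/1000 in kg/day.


Concentration drop: TAN_in - TAN_out = 9.03 - 0.75 = 8.28 mg/L
Hourly TAN removed = Q * dTAN = 120.5 m^3/h * 8.28 mg/L = 997.74 g/h  (m^3/h * mg/L = g/h)
Daily TAN removed = 997.74 * 24 = 23945.76 g/day
Convert to kg/day: 23945.76 / 1000 = 23.94576 kg/day

23.94576 kg/day


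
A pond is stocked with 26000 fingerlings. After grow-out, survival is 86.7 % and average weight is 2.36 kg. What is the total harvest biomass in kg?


Survivors = 26000 * 86.7/100 = 22542 fish
Harvest biomass = survivors * W_f = 22542 * 2.36 = 53199.12 kg

53199.12 kg


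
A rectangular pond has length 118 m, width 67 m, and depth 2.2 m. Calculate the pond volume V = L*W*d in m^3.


Base area = L * W = 118 * 67 = 7906 m^2
Volume = area * depth = 7906 * 2.2 = 17393.2 m^3

17393.2 m^3


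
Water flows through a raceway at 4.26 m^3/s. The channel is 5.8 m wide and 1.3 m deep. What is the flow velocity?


Cross-sectional area = W * d = 5.8 * 1.3 = 7.54 m^2
Velocity = Q / A = 4.26 / 7.54 = 0.564987 m/s

0.564987 m/s


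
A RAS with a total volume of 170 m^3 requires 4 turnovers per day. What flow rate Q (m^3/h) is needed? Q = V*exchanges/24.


Daily recirculation volume = 170 m^3 * 4 = 680 m^3/day
Flow rate Q = daily volume / 24 h = 680 / 24 = 28.3333 m^3/h

28.3333 m^3/h


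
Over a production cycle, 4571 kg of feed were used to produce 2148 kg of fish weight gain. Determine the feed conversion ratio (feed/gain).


FCR = feed consumed / weight gained
FCR = 4571 kg / 2148 kg = 2.12803

2.12803


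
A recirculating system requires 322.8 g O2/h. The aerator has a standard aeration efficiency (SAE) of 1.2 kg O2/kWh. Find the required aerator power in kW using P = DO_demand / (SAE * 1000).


SAE in g O2/kWh = 1.2 * 1000 = 1200 g/kWh
P = DO_demand / SAE_g = 322.8 / 1200 = 0.269 kW

0.269 kW


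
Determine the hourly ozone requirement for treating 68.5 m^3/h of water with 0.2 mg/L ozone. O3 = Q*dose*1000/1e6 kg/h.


O3 demand (mg/h) = Q * dose * 1000 = 68.5 * 0.2 * 1000 = 13700 mg/h
Convert mg to kg: 13700 / 1e6 = 0.0137 kg/h

0.0137 kg/h


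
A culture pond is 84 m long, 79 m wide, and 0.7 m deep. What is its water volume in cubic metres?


Base area = L * W = 84 * 79 = 6636 m^2
Volume = area * depth = 6636 * 0.7 = 4645.2 m^3

4645.2 m^3


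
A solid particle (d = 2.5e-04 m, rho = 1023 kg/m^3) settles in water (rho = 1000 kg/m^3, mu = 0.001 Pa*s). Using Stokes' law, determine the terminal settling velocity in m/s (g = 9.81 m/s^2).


Density difference: rho_p - rho_f = 1023 - 1000 = 23 kg/m^3
d^2 = (2.5e-04)^2 = 6.25e-08 m^2
Numerator = (rho_p - rho_f) * g * d^2 = 23 * 9.81 * 6.25e-08 = 1.4101875e-05
Denominator = 18 * mu = 18 * 0.001 = 0.018
v_s = 1.4101875e-05 / 0.018 = 7.83437e-04 m/s
Check: Re = rho_f * v_s * d / mu = 1000 * 7.83437e-04 * 2.5e-04 / 0.001 = 0.196 < 1, so Stokes' law applies.

7.83437e-04 m/s


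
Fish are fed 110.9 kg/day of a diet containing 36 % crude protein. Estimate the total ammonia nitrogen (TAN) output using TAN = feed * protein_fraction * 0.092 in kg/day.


Protein in feed = 110.9 * 36/100 = 39.924 kg/day
TAN = protein * 0.092 = 39.924 * 0.092 = 3.673008 kg/day

3.673008 kg/day


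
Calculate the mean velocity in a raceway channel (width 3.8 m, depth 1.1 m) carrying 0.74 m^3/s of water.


Cross-sectional area = W * d = 3.8 * 1.1 = 4.18 m^2
Velocity = Q / A = 0.74 / 4.18 = 0.177033 m/s

0.177033 m/s


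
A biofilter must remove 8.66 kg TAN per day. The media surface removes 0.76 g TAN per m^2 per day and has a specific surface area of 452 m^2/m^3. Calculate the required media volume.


A = 8.66*1000 / 0.76 = 11394.737 m^2
V = 11394.737 / 452 = 25.2096

25.2096 m^3


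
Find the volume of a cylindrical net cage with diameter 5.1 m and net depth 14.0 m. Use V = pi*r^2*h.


r = d/2 = 5.1/2 = 2.55 m
Base area = pi*r^2 = pi*2.55^2 = 20.428206 m^2
Volume = 20.428206 * 14.0 = 285.995 m^3

285.995 m^3


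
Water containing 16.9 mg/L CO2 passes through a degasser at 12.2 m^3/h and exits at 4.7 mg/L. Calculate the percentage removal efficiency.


CO2_out / CO2_in = 4.7 / 16.9 = 0.27810651
Fraction remaining = 0.27810651
efficiency = (1 - 0.27810651) * 100 = 72.1893 %

72.1893 %


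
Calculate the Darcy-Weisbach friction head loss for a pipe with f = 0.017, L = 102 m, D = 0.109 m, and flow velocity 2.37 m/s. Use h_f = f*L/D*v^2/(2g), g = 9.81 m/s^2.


v^2 = 2.37^2 = 5.6169 m^2/s^2
L/D = 102/0.109 = 935.77982
h_f = f*(L/D)*v^2/(2g) = 0.017 * 935.77982 * 5.6169 / 19.62 = 4.55429 m

4.55429 m


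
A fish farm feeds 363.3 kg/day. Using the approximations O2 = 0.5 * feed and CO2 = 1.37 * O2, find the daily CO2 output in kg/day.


O2 = 363.3 * 0.5 = 181.65
CO2 = 181.65 * 1.37 = 248.8605

248.8605 kg/day


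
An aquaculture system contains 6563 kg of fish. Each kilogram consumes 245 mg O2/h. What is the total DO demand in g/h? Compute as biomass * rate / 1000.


Total O2 consumption (mg/h) = 6563 kg * 245 mg/(kg*h) = 1607935 mg/h
Convert to g/h: 1607935 / 1000 = 1607.935 g/h

1607.935 g/h


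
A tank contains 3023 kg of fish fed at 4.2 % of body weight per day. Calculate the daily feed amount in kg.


Feeding rate fraction = 4.2% / 100 = 0.042
Daily feed = 3023 kg * 0.042 = 126.966 kg/day

126.966 kg/day


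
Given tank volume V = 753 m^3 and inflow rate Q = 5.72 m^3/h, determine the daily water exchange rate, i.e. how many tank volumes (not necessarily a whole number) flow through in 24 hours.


Daily flow volume = 5.72 m^3/h * 24 h = 137.28 m^3/day
Exchanges = daily flow / tank volume = 137.28 / 753 = 0.182311 exchanges/day

0.182311 exchanges/day


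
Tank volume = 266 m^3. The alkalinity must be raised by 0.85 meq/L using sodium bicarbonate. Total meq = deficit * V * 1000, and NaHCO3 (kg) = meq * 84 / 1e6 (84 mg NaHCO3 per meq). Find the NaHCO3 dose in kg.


Tank volume in L = 266 m^3 * 1000 = 266000 L
Total meq required = 0.85 meq/L * 266000 L = 226100 meq
NaHCO3 mass = 226100 meq * 84 mg/meq / 1e6 = 18.9924 kg

18.9924 kg


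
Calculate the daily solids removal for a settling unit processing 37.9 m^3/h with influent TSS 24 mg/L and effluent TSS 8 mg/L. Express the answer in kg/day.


Concentration drop: TSS_in - TSS_out = 24 - 8 = 16 mg/L
Hourly solids removed = Q * dTSS = 37.9 m^3/h * 16 mg/L = 606.4 g/h  (m^3/h * mg/L = g/h)
Daily solids removed = 606.4 * 24 = 14553.6 g/day
Convert g to kg: 14553.6 / 1000 = 14.5536 kg/day

14.5536 kg/day


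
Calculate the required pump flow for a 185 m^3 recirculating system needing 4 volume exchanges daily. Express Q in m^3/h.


Daily recirculation volume = 185 m^3 * 4 = 740 m^3/day
Flow rate Q = daily volume / 24 h = 740 / 24 = 30.8333 m^3/h

30.8333 m^3/h


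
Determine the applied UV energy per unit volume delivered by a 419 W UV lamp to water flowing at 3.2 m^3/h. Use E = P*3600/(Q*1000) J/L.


Energy delivered per hour = 419 W * 3600 s = 1508400 J/h
Volume treated per hour = 3.2 m^3/h * 1000 = 3200 L/h
dose = 1508400 / 3200 = 471.375 J/L

471.375 J/L


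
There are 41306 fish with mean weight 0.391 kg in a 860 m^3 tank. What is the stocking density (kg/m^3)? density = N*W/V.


Total biomass = 41306 fish * 0.391 kg = 16150.646 kg
Density = total biomass / volume = 16150.646 / 860 = 18.7798 kg/m^3

18.7798 kg/m^3


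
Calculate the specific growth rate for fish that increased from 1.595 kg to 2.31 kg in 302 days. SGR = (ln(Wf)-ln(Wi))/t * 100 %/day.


ln(W_f) = ln(2.31) = 0.83724752
ln(W_i) = ln(1.595) = 0.46687374
ln(W_f) - ln(W_i) = 0.83724752 - 0.46687374 = 0.37037378
SGR = 0.37037378 / 302 * 100 = 0.12264 %/day

0.12264 %/day


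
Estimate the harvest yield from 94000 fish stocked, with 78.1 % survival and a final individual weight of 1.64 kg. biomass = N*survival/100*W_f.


Survivors = 94000 * 78.1/100 = 73414 fish
Harvest biomass = survivors * W_f = 73414 * 1.64 = 120398.96 kg

120398.96 kg


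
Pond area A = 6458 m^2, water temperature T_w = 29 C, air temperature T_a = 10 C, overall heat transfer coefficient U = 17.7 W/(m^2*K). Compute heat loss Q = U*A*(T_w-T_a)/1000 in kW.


Temperature difference dT = 29 - 10 = 19 K
Heat loss (W) = U * A * dT = 17.7 * 6458 * 19 = 2171825.4 W
Convert to kW: 2171825.4 / 1000 = 2171.8254 kW

2171.8254 kW


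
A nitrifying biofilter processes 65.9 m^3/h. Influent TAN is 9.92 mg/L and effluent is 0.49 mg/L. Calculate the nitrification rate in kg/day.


Concentration drop: TAN_in - TAN_out = 9.92 - 0.49 = 9.43 mg/L
Hourly TAN removed = Q * dTAN = 65.9 m^3/h * 9.43 mg/L = 621.437 g/h  (m^3/h * mg/L = g/h)
Daily TAN removed = 621.437 * 24 = 14914.488 g/day
Convert to kg/day: 14914.488 / 1000 = 14.914488 kg/day

14.914488 kg/day


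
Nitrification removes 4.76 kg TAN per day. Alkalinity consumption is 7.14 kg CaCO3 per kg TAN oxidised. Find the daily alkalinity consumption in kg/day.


Alkalinity factor: 7.14 kg CaCO3 consumed per kg TAN nitrified
alk = 4.76 kg TAN * 7.14 = 33.9864 kg CaCO3/day

33.9864 kg CaCO3/day


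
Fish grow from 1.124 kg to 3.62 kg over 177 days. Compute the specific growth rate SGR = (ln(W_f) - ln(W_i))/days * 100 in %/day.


ln(W_f) = ln(3.62) = 1.286474
ln(W_i) = ln(1.124) = 0.11689375
ln(W_f) - ln(W_i) = 1.286474 - 0.11689375 = 1.1695802
SGR = 1.1695802 / 177 * 100 = 0.66078 %/day

0.66078 %/day


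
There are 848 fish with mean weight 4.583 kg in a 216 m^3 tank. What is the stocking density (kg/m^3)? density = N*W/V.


Total biomass = 848 fish * 4.583 kg = 3886.384 kg
Density = total biomass / volume = 3886.384 / 216 = 17.9925 kg/m^3

17.9925 kg/m^3


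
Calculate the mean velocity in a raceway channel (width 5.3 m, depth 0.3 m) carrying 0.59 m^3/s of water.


Cross-sectional area = W * d = 5.3 * 0.3 = 1.59 m^2
Velocity = Q / A = 0.59 / 1.59 = 0.371069 m/s

0.371069 m/s


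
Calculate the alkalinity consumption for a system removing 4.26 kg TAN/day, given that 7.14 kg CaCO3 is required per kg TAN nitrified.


Alkalinity factor: 7.14 kg CaCO3 consumed per kg TAN nitrified
alk = 4.26 kg TAN * 7.14 = 30.4164 kg CaCO3/day

30.4164 kg CaCO3/day


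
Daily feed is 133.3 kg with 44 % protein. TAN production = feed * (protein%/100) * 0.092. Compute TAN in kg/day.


Protein in feed = 133.3 * 44/100 = 58.652 kg/day
TAN = protein * 0.092 = 58.652 * 0.092 = 5.395984 kg/day

5.395984 kg/day


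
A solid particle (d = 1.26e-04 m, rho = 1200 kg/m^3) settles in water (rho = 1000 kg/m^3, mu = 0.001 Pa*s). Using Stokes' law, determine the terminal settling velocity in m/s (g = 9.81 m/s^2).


Density difference: rho_p - rho_f = 1200 - 1000 = 200 kg/m^3
d^2 = (1.26e-04)^2 = 1.5876e-08 m^2
Numerator = (rho_p - rho_f) * g * d^2 = 200 * 9.81 * 1.5876e-08 = 3.1148712e-05
Denominator = 18 * mu = 18 * 0.001 = 0.018
v_s = 3.1148712e-05 / 0.018 = 0.00173048 m/s
Check: Re = rho_f * v_s * d / mu = 1000 * 0.00173048 * 1.26e-04 / 0.001 = 0.218 < 1, so Stokes' law applies.

0.00173048 m/s


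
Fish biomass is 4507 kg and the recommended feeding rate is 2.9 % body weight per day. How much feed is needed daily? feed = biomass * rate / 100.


Feeding rate fraction = 2.9% / 100 = 0.029
Daily feed = 4507 kg * 0.029 = 130.703 kg/day

130.703 kg/day


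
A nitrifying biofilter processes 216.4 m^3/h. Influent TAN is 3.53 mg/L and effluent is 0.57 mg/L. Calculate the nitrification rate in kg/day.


Concentration drop: TAN_in - TAN_out = 3.53 - 0.57 = 2.96 mg/L
Hourly TAN removed = Q * dTAN = 216.4 m^3/h * 2.96 mg/L = 640.544 g/h  (m^3/h * mg/L = g/h)
Daily TAN removed = 640.544 * 24 = 15373.056 g/day
Convert to kg/day: 15373.056 / 1000 = 15.373056 kg/day

15.373056 kg/day


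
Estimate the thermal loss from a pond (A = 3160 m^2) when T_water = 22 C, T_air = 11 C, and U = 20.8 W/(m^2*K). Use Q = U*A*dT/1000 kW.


Temperature difference dT = 22 - 11 = 11 K
Heat loss (W) = U * A * dT = 20.8 * 3160 * 11 = 723008 W
Convert to kW: 723008 / 1000 = 723.008 kW

723.008 kW


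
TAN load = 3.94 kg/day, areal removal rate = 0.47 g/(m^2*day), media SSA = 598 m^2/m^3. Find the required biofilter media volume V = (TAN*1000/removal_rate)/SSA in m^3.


A = 3.94*1000 / 0.47 = 8382.9787 m^2
V = 8382.9787 / 598 = 14.0184

14.0184 m^3


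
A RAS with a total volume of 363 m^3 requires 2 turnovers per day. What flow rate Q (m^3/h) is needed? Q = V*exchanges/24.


Daily recirculation volume = 363 m^3 * 2 = 726 m^3/day
Flow rate Q = daily volume / 24 h = 726 / 24 = 30.25 m^3/h

30.25 m^3/h


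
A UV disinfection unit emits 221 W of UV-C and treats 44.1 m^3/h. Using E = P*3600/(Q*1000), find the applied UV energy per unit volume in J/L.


Energy delivered per hour = 221 W * 3600 s = 795600 J/h
Volume treated per hour = 44.1 m^3/h * 1000 = 44100 L/h
dose = 795600 / 44100 = 18.0408 J/L

18.0408 J/L


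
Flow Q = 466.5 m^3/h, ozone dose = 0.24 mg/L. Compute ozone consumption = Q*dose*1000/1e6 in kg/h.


O3 demand (mg/h) = Q * dose * 1000 = 466.5 * 0.24 * 1000 = 111960 mg/h
Convert mg to kg: 111960 / 1e6 = 0.11196 kg/h

0.11196 kg/h


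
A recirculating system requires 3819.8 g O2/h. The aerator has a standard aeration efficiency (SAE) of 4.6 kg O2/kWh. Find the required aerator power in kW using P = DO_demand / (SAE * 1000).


SAE in g O2/kWh = 4.6 * 1000 = 4600 g/kWh
P = DO_demand / SAE_g = 3819.8 / 4600 = 0.830391 kW

0.830391 kW


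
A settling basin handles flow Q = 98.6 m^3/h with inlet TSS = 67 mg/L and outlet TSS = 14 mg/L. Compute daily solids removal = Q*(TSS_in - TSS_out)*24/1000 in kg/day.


Concentration drop: TSS_in - TSS_out = 67 - 14 = 53 mg/L
Hourly solids removed = Q * dTSS = 98.6 m^3/h * 53 mg/L = 5225.8 g/h  (m^3/h * mg/L = g/h)
Daily solids removed = 5225.8 * 24 = 125419.2 g/day
Convert g to kg: 125419.2 / 1000 = 125.4192 kg/day

125.4192 kg/day


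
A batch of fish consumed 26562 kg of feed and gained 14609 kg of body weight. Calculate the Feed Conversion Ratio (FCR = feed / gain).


FCR = feed consumed / weight gained
FCR = 26562 kg / 14609 kg = 1.81819

1.81819


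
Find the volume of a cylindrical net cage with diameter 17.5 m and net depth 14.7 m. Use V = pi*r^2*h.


r = d/2 = 17.5/2 = 8.75 m
Base area = pi*r^2 = pi*8.75^2 = 240.52819 m^2
Volume = 240.52819 * 14.7 = 3535.76 m^3

3535.76 m^3


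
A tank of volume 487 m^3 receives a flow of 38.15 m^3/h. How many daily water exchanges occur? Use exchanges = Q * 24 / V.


Daily flow volume = 38.15 m^3/h * 24 h = 915.6 m^3/day
Exchanges = daily flow / tank volume = 915.6 / 487 = 1.88008 exchanges/day

1.88008 exchanges/day


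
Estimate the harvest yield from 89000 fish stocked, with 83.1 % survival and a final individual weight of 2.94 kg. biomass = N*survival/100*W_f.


Survivors = 89000 * 83.1/100 = 73959 fish
Harvest biomass = survivors * W_f = 73959 * 2.94 = 217439.46 kg

217439.46 kg


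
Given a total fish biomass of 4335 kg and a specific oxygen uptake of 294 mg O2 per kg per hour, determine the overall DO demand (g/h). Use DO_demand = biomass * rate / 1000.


Total O2 consumption (mg/h) = 4335 kg * 294 mg/(kg*h) = 1274490 mg/h
Convert to g/h: 1274490 / 1000 = 1274.49 g/h

1274.49 g/h


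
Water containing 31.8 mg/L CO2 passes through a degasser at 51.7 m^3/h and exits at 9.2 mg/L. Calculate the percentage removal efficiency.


CO2_out / CO2_in = 9.2 / 31.8 = 0.28930818
Fraction remaining = 0.28930818
efficiency = (1 - 0.28930818) * 100 = 71.0692 %

71.0692 %


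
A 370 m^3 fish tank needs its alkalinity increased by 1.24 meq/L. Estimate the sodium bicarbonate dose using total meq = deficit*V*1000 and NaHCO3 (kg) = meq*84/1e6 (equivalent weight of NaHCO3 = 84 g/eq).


Tank volume in L = 370 m^3 * 1000 = 370000 L
Total meq required = 1.24 meq/L * 370000 L = 458800 meq
NaHCO3 mass = 458800 meq * 84 mg/meq / 1e6 = 38.5392 kg

38.5392 kg


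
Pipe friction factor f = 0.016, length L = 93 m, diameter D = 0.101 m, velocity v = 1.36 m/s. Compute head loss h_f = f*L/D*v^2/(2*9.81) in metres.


v^2 = 1.36^2 = 1.8496 m^2/s^2
L/D = 93/0.101 = 920.79208
h_f = f*(L/D)*v^2/(2g) = 0.016 * 920.79208 * 1.8496 / 19.62 = 1.38887 m

1.38887 m


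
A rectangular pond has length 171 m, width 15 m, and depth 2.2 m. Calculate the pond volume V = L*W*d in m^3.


Base area = L * W = 171 * 15 = 2565 m^2
Volume = area * depth = 2565 * 2.2 = 5643 m^3

5643 m^3


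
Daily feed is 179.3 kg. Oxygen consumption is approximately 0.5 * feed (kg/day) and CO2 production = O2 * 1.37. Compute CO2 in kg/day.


O2 = 179.3 * 0.5 = 89.65
CO2 = 89.65 * 1.37 = 122.8205

122.8205 kg/day


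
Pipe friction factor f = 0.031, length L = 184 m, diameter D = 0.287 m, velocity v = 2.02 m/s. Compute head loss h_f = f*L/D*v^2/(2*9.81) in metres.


v^2 = 2.02^2 = 4.0804 m^2/s^2
L/D = 184/0.287 = 641.11498
h_f = f*(L/D)*v^2/(2g) = 0.031 * 641.11498 * 4.0804 / 19.62 = 4.13334 m

4.13334 m


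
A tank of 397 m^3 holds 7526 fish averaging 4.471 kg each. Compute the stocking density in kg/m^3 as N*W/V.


Total biomass = 7526 fish * 4.471 kg = 33648.746 kg
Density = total biomass / volume = 33648.746 / 397 = 84.7575 kg/m^3

84.7575 kg/m^3


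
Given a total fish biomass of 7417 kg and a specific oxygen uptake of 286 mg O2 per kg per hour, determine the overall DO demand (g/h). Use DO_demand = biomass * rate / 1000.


Total O2 consumption (mg/h) = 7417 kg * 286 mg/(kg*h) = 2121262 mg/h
Convert to g/h: 2121262 / 1000 = 2121.262 g/h

2121.262 g/h


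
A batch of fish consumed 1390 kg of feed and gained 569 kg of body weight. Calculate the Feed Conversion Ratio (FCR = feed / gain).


FCR = feed consumed / weight gained
FCR = 1390 kg / 569 kg = 2.44288

2.44288


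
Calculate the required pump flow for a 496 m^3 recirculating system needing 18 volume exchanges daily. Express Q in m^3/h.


Daily recirculation volume = 496 m^3 * 18 = 8928 m^3/day
Flow rate Q = daily volume / 24 h = 8928 / 24 = 372 m^3/h

372 m^3/h


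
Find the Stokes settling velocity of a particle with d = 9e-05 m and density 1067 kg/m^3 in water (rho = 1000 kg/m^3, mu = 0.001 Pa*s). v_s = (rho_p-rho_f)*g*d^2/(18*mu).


Density difference: rho_p - rho_f = 1067 - 1000 = 67 kg/m^3
d^2 = (9e-05)^2 = 8.1e-09 m^2
Numerator = (rho_p - rho_f) * g * d^2 = 67 * 9.81 * 8.1e-09 = 5.323887e-06
Denominator = 18 * mu = 18 * 0.001 = 0.018
v_s = 5.323887e-06 / 0.018 = 2.95771e-04 m/s
Check: Re = rho_f * v_s * d / mu = 1000 * 2.95771e-04 * 9e-05 / 0.001 = 0.0266 < 1, so Stokes' law applies.

2.95771e-04 m/s


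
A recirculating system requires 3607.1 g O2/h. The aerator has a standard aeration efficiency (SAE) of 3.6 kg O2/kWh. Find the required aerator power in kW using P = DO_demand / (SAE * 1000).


SAE in g O2/kWh = 3.6 * 1000 = 3600 g/kWh
P = DO_demand / SAE_g = 3607.1 / 3600 = 1.00197 kW

1.00197 kW


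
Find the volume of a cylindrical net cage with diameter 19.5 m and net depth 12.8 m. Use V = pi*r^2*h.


r = d/2 = 19.5/2 = 9.75 m
Base area = pi*r^2 = pi*9.75^2 = 298.64765 m^2
Volume = 298.64765 * 12.8 = 3822.69 m^3

3822.69 m^3


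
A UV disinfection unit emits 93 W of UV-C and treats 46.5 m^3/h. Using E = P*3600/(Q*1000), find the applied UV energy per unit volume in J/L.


Energy delivered per hour = 93 W * 3600 s = 334800 J/h
Volume treated per hour = 46.5 m^3/h * 1000 = 46500 L/h
dose = 334800 / 46500 = 7.2 J/L

7.2 J/L


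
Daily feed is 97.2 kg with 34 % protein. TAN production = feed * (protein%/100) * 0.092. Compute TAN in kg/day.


Protein in feed = 97.2 * 34/100 = 33.048 kg/day
TAN = protein * 0.092 = 33.048 * 0.092 = 3.040416 kg/day

3.040416 kg/day


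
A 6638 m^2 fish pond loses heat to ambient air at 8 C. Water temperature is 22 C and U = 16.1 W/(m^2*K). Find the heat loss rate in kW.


Temperature difference dT = 22 - 8 = 14 K
Heat loss (W) = U * A * dT = 16.1 * 6638 * 14 = 1496205.2 W
Convert to kW: 1496205.2 / 1000 = 1496.2052 kW

1496.2052 kW


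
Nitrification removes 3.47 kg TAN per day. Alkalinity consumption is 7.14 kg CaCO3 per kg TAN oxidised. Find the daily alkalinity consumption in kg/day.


Alkalinity factor: 7.14 kg CaCO3 consumed per kg TAN nitrified
alk = 3.47 kg TAN * 7.14 = 24.7758 kg CaCO3/day

24.7758 kg CaCO3/day


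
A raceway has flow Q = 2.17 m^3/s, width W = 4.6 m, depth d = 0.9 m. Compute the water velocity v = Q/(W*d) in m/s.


Cross-sectional area = W * d = 4.6 * 0.9 = 4.14 m^2
Velocity = Q / A = 2.17 / 4.14 = 0.524155 m/s

0.524155 m/s


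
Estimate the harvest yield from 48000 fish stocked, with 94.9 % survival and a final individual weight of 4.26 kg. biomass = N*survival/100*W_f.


Survivors = 48000 * 94.9/100 = 45552 fish
Harvest biomass = survivors * W_f = 45552 * 4.26 = 194051.52 kg

194051.52 kg


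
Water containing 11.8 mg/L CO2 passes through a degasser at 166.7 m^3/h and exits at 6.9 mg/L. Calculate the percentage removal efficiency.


CO2_out / CO2_in = 6.9 / 11.8 = 0.58474576
Fraction remaining = 0.58474576
efficiency = (1 - 0.58474576) * 100 = 41.5254 %

41.5254 %


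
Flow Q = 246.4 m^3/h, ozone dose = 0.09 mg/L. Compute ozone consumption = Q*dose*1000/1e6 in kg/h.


O3 demand (mg/h) = Q * dose * 1000 = 246.4 * 0.09 * 1000 = 22176 mg/h
Convert mg to kg: 22176 / 1e6 = 0.022176 kg/h

0.022176 kg/h


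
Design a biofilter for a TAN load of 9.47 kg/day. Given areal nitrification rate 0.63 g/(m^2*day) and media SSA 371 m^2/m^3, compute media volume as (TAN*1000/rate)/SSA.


A = 9.47*1000 / 0.63 = 15031.746 m^2
V = 15031.746 / 371 = 40.5168

40.5168 m^3


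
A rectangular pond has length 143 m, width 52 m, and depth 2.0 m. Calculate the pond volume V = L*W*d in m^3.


Base area = L * W = 143 * 52 = 7436 m^2
Volume = area * depth = 7436 * 2.0 = 14872 m^3

14872 m^3


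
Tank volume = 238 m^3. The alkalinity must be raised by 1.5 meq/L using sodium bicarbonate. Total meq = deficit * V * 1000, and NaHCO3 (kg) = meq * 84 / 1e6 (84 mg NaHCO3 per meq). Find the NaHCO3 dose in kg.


Tank volume in L = 238 m^3 * 1000 = 238000 L
Total meq required = 1.5 meq/L * 238000 L = 357000 meq
NaHCO3 mass = 357000 meq * 84 mg/meq / 1e6 = 29.988 kg

29.988 kg


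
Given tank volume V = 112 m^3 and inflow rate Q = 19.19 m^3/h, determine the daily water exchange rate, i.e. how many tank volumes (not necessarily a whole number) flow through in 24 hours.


Daily flow volume = 19.19 m^3/h * 24 h = 460.56 m^3/day
Exchanges = daily flow / tank volume = 460.56 / 112 = 4.11214 exchanges/day

4.11214 exchanges/day


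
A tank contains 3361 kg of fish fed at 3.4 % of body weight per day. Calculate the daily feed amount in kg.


Feeding rate fraction = 3.4% / 100 = 0.034
Daily feed = 3361 kg * 0.034 = 114.274 kg/day

114.274 kg/day


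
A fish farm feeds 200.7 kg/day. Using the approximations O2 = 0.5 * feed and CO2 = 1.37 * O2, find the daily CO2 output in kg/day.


O2 = 200.7 * 0.5 = 100.35
CO2 = 100.35 * 1.37 = 137.4795

137.4795 kg/day


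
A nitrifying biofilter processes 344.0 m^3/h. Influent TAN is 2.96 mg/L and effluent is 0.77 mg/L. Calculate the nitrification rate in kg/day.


Concentration drop: TAN_in - TAN_out = 2.96 - 0.77 = 2.19 mg/L
Hourly TAN removed = Q * dTAN = 344.0 m^3/h * 2.19 mg/L = 753.36 g/h  (m^3/h * mg/L = g/h)
Daily TAN removed = 753.36 * 24 = 18080.64 g/day
Convert to kg/day: 18080.64 / 1000 = 18.08064 kg/day

18.08064 kg/day


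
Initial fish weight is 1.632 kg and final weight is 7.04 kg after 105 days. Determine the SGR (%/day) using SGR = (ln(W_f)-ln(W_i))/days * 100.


ln(W_f) = ln(7.04) = 1.9516082
ln(W_i) = ln(1.632) = 0.48980626
ln(W_f) - ln(W_i) = 1.9516082 - 0.48980626 = 1.4618019
SGR = 1.4618019 / 105 * 100 = 1.39219 %/day

1.39219 %/day


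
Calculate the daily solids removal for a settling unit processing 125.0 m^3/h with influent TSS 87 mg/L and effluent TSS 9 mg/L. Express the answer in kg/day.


Concentration drop: TSS_in - TSS_out = 87 - 9 = 78 mg/L
Hourly solids removed = Q * dTSS = 125.0 m^3/h * 78 mg/L = 9750 g/h  (m^3/h * mg/L = g/h)
Daily solids removed = 9750 * 24 = 234000 g/day
Convert g to kg: 234000 / 1000 = 234 kg/day

234 kg/day


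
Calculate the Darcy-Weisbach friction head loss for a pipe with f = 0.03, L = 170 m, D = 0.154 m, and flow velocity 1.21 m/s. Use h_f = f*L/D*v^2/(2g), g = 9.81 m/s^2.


v^2 = 1.21^2 = 1.4641 m^2/s^2
L/D = 170/0.154 = 1103.8961
h_f = f*(L/D)*v^2/(2g) = 0.03 * 1103.8961 * 1.4641 / 19.62 = 2.47128 m

2.47128 m


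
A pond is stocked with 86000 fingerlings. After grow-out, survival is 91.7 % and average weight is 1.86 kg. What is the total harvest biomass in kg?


Survivors = 86000 * 91.7/100 = 78862 fish
Harvest biomass = survivors * W_f = 78862 * 1.86 = 146683.32 kg

146683.32 kg


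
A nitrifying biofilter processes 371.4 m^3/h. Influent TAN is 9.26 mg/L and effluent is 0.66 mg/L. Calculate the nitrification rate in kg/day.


Concentration drop: TAN_in - TAN_out = 9.26 - 0.66 = 8.6 mg/L
Hourly TAN removed = Q * dTAN = 371.4 m^3/h * 8.6 mg/L = 3194.04 g/h  (m^3/h * mg/L = g/h)
Daily TAN removed = 3194.04 * 24 = 76656.96 g/day
Convert to kg/day: 76656.96 / 1000 = 76.65696 kg/day

76.65696 kg/day


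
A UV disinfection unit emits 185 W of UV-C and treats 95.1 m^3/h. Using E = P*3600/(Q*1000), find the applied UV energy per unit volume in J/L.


Energy delivered per hour = 185 W * 3600 s = 666000 J/h
Volume treated per hour = 95.1 m^3/h * 1000 = 95100 L/h
dose = 666000 / 95100 = 7.00315 J/L

7.00315 J/L


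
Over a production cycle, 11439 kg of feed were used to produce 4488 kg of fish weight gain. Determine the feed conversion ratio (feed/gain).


FCR = feed consumed / weight gained
FCR = 11439 kg / 4488 kg = 2.5488

2.5488


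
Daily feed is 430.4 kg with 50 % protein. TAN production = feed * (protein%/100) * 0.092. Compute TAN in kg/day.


Protein in feed = 430.4 * 50/100 = 215.2 kg/day
TAN = protein * 0.092 = 215.2 * 0.092 = 19.7984 kg/day

19.7984 kg/day


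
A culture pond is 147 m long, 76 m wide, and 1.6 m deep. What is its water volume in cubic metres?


Base area = L * W = 147 * 76 = 11172 m^2
Volume = area * depth = 11172 * 1.6 = 17875.2 m^3

17875.2 m^3


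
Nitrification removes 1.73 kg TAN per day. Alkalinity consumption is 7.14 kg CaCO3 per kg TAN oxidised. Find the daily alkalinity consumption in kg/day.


Alkalinity factor: 7.14 kg CaCO3 consumed per kg TAN nitrified
alk = 1.73 kg TAN * 7.14 = 12.3522 kg CaCO3/day

12.3522 kg CaCO3/day


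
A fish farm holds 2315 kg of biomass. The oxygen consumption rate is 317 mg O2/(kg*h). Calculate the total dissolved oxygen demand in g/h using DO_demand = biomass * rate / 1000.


Total O2 consumption (mg/h) = 2315 kg * 317 mg/(kg*h) = 733855 mg/h
Convert to g/h: 733855 / 1000 = 733.855 g/h

733.855 g/h


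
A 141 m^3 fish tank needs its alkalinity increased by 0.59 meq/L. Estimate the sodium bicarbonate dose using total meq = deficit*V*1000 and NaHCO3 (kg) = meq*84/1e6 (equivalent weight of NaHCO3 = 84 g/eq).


Tank volume in L = 141 m^3 * 1000 = 141000 L
Total meq required = 0.59 meq/L * 141000 L = 83190 meq
NaHCO3 mass = 83190 meq * 84 mg/meq / 1e6 = 6.98796 kg

6.98796 kg


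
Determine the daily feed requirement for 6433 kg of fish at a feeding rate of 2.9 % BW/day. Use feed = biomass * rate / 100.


Feeding rate fraction = 2.9% / 100 = 0.029
Daily feed = 6433 kg * 0.029 = 186.557 kg/day

186.557 kg/day


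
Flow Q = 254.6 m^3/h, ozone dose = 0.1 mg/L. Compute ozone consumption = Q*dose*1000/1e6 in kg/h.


O3 demand (mg/h) = Q * dose * 1000 = 254.6 * 0.1 * 1000 = 25460 mg/h
Convert mg to kg: 25460 / 1e6 = 0.02546 kg/h

0.02546 kg/h


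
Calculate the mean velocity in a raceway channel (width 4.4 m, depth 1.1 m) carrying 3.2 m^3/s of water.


Cross-sectional area = W * d = 4.4 * 1.1 = 4.84 m^2
Velocity = Q / A = 3.2 / 4.84 = 0.661157 m/s

0.661157 m/s


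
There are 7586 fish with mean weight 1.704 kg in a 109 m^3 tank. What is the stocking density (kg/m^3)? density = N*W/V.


Total biomass = 7586 fish * 1.704 kg = 12926.544 kg
Density = total biomass / volume = 12926.544 / 109 = 118.592 kg/m^3

118.592 kg/m^3


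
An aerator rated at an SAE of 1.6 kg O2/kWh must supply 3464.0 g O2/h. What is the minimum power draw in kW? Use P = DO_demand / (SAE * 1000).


SAE in g O2/kWh = 1.6 * 1000 = 1600 g/kWh
P = DO_demand / SAE_g = 3464.0 / 1600 = 2.165 kW

2.165 kW


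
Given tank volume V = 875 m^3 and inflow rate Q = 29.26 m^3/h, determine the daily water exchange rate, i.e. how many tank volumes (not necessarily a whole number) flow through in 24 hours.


Daily flow volume = 29.26 m^3/h * 24 h = 702.24 m^3/day
Exchanges = daily flow / tank volume = 702.24 / 875 = 0.80256 exchanges/day

0.80256 exchanges/day


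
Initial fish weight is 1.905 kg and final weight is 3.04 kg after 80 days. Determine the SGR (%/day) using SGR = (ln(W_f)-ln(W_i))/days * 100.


ln(W_f) = ln(3.04) = 1.1118575
ln(W_i) = ln(1.905) = 0.64448201
ln(W_f) - ln(W_i) = 1.1118575 - 0.64448201 = 0.46737549
SGR = 0.46737549 / 80 * 100 = 0.584219 %/day

0.584219 %/day


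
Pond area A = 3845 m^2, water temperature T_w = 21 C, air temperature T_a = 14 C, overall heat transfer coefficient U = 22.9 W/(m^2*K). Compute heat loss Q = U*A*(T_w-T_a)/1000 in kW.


Temperature difference dT = 21 - 14 = 7 K
Heat loss (W) = U * A * dT = 22.9 * 3845 * 7 = 616353.5 W
Convert to kW: 616353.5 / 1000 = 616.3535 kW

616.3535 kW


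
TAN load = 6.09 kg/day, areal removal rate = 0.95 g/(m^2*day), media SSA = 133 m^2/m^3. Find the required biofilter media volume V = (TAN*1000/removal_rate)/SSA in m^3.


A = 6.09*1000 / 0.95 = 6410.5263 m^2
V = 6410.5263 / 133 = 48.1994

48.1994 m^3


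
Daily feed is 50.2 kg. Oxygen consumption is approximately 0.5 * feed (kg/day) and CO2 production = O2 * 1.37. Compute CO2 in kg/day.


O2 = 50.2 * 0.5 = 25.1
CO2 = 25.1 * 1.37 = 34.387

34.387 kg/day


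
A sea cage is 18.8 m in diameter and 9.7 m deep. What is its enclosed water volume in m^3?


r = d/2 = 18.8/2 = 9.4 m
Base area = pi*r^2 = pi*9.4^2 = 277.59113 m^2
Volume = 277.59113 * 9.7 = 2692.63 m^3

2692.63 m^3


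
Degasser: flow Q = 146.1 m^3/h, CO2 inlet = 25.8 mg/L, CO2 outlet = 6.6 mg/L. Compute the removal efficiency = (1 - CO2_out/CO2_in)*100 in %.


CO2_out / CO2_in = 6.6 / 25.8 = 0.25581395
Fraction remaining = 0.25581395
efficiency = (1 - 0.25581395) * 100 = 74.4186 %

74.4186 %


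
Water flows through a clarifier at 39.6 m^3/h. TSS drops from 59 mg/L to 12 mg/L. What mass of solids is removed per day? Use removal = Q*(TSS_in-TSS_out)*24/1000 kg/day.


Concentration drop: TSS_in - TSS_out = 59 - 12 = 47 mg/L
Hourly solids removed = Q * dTSS = 39.6 m^3/h * 47 mg/L = 1861.2 g/h  (m^3/h * mg/L = g/h)
Daily solids removed = 1861.2 * 24 = 44668.8 g/day
Convert g to kg: 44668.8 / 1000 = 44.6688 kg/day

44.6688 kg/day


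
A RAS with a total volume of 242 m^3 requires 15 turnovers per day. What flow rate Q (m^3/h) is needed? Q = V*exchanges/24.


Daily recirculation volume = 242 m^3 * 15 = 3630 m^3/day
Flow rate Q = daily volume / 24 h = 3630 / 24 = 151.25 m^3/h

151.25 m^3/h


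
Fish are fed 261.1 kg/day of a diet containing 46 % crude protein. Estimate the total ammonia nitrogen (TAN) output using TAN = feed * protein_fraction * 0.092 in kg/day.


Protein in feed = 261.1 * 46/100 = 120.106 kg/day
TAN = protein * 0.092 = 120.106 * 0.092 = 11.049752 kg/day

11.049752 kg/day


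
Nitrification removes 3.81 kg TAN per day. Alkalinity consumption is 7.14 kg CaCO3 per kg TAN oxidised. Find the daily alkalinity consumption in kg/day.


Alkalinity factor: 7.14 kg CaCO3 consumed per kg TAN nitrified
alk = 3.81 kg TAN * 7.14 = 27.2034 kg CaCO3/day

27.2034 kg CaCO3/day


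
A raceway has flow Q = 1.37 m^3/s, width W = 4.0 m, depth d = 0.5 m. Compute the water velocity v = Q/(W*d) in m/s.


Cross-sectional area = W * d = 4.0 * 0.5 = 2 m^2
Velocity = Q / A = 1.37 / 2 = 0.685 m/s

0.685 m/s


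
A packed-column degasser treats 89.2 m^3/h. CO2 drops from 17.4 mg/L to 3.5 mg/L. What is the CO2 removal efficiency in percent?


CO2_out / CO2_in = 3.5 / 17.4 = 0.20114943
Fraction remaining = 0.20114943
efficiency = (1 - 0.20114943) * 100 = 79.8851 %

79.8851 %


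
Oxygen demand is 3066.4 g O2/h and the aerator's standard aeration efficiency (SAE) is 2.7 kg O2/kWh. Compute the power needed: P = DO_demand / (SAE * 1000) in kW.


SAE in g O2/kWh = 2.7 * 1000 = 2700 g/kWh
P = DO_demand / SAE_g = 3066.4 / 2700 = 1.1357 kW

1.1357 kW


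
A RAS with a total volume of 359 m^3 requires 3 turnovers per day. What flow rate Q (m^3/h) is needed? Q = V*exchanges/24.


Daily recirculation volume = 359 m^3 * 3 = 1077 m^3/day
Flow rate Q = daily volume / 24 h = 1077 / 24 = 44.875 m^3/h

44.875 m^3/h


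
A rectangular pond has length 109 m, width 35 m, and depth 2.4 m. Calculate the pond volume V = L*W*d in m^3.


Base area = L * W = 109 * 35 = 3815 m^2
Volume = area * depth = 3815 * 2.4 = 9156 m^3

9156 m^3


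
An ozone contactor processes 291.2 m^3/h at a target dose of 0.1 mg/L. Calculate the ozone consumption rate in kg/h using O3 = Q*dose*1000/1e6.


O3 demand (mg/h) = Q * dose * 1000 = 291.2 * 0.1 * 1000 = 29120 mg/h
Convert mg to kg: 29120 / 1e6 = 0.02912 kg/h

0.02912 kg/h


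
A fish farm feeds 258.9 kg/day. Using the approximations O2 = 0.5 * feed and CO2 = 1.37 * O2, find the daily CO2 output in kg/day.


O2 = 258.9 * 0.5 = 129.45
CO2 = 129.45 * 1.37 = 177.3465

177.3465 kg/day


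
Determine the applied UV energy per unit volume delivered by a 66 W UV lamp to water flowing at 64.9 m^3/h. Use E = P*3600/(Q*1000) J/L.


Energy delivered per hour = 66 W * 3600 s = 237600 J/h
Volume treated per hour = 64.9 m^3/h * 1000 = 64900 L/h
dose = 237600 / 64900 = 3.66102 J/L

3.66102 J/L


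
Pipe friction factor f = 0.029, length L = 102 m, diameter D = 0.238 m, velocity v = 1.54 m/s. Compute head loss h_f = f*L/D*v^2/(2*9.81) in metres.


v^2 = 1.54^2 = 2.3716 m^2/s^2
L/D = 102/0.238 = 428.57143
h_f = f*(L/D)*v^2/(2g) = 0.029 * 428.57143 * 2.3716 / 19.62 = 1.50232 m

1.50232 m


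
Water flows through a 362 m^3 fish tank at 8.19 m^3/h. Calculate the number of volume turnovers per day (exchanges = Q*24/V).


Daily flow volume = 8.19 m^3/h * 24 h = 196.56 m^3/day
Exchanges = daily flow / tank volume = 196.56 / 362 = 0.542983 exchanges/day

0.542983 exchanges/day


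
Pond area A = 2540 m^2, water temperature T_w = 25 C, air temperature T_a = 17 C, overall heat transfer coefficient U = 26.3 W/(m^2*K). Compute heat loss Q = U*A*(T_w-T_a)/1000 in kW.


Temperature difference dT = 25 - 17 = 8 K
Heat loss (W) = U * A * dT = 26.3 * 2540 * 8 = 534416 W
Convert to kW: 534416 / 1000 = 534.416 kW

534.416 kW


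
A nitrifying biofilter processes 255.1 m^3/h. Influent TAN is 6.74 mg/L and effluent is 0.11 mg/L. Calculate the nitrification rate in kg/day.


Concentration drop: TAN_in - TAN_out = 6.74 - 0.11 = 6.63 mg/L
Hourly TAN removed = Q * dTAN = 255.1 m^3/h * 6.63 mg/L = 1691.313 g/h  (m^3/h * mg/L = g/h)
Daily TAN removed = 1691.313 * 24 = 40591.512 g/day
Convert to kg/day: 40591.512 / 1000 = 40.591512 kg/day

40.591512 kg/day


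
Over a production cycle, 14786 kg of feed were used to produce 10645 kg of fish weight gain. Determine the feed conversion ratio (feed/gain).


FCR = feed consumed / weight gained
FCR = 14786 kg / 10645 kg = 1.38901

1.38901


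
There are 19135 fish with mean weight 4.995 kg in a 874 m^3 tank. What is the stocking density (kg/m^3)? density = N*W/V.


Total biomass = 19135 fish * 4.995 kg = 95579.325 kg
Density = total biomass / volume = 95579.325 / 874 = 109.358 kg/m^3

109.358 kg/m^3


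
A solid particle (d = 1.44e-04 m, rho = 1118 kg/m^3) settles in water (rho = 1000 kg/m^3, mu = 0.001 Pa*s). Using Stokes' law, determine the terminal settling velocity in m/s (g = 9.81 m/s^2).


Density difference: rho_p - rho_f = 1118 - 1000 = 118 kg/m^3
d^2 = (1.44e-04)^2 = 2.0736e-08 m^2
Numerator = (rho_p - rho_f) * g * d^2 = 118 * 9.81 * 2.0736e-08 = 2.4003579e-05
Denominator = 18 * mu = 18 * 0.001 = 0.018
v_s = 2.4003579e-05 / 0.018 = 0.00133353 m/s
Check: Re = rho_f * v_s * d / mu = 1000 * 0.00133353 * 1.44e-04 / 0.001 = 0.192 < 1, so Stokes' law applies.

0.00133353 m/s


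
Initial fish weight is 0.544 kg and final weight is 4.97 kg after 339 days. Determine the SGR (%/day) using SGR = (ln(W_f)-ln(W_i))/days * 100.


ln(W_f) = ln(4.97) = 1.6034198
ln(W_i) = ln(0.544) = -0.60880603
ln(W_f) - ln(W_i) = 1.6034198 - -0.60880603 = 2.2122258
SGR = 2.2122258 / 339 * 100 = 0.652574 %/day

0.652574 %/day


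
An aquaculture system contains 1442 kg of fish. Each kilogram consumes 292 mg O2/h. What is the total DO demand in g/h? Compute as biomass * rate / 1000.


Total O2 consumption (mg/h) = 1442 kg * 292 mg/(kg*h) = 421064 mg/h
Convert to g/h: 421064 / 1000 = 421.064 g/h

421.064 g/h


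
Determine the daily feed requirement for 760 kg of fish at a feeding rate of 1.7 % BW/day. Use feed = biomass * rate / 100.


Feeding rate fraction = 1.7% / 100 = 0.017
Daily feed = 760 kg * 0.017 = 12.92 kg/day

12.92 kg/day


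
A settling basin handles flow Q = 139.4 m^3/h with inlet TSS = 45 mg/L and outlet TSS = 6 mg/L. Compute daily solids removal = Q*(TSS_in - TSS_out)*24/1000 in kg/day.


Concentration drop: TSS_in - TSS_out = 45 - 6 = 39 mg/L
Hourly solids removed = Q * dTSS = 139.4 m^3/h * 39 mg/L = 5436.6 g/h  (m^3/h * mg/L = g/h)
Daily solids removed = 5436.6 * 24 = 130478.4 g/day
Convert g to kg: 130478.4 / 1000 = 130.4784 kg/day

130.4784 kg/day


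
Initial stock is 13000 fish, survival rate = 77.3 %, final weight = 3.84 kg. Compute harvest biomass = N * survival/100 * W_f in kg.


Survivors = 13000 * 77.3/100 = 10049 fish
Harvest biomass = survivors * W_f = 10049 * 3.84 = 38588.16 kg

38588.16 kg


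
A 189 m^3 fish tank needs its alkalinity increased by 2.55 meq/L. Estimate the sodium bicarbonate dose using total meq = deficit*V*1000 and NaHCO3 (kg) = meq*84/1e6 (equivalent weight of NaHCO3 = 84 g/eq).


Tank volume in L = 189 m^3 * 1000 = 189000 L
Total meq required = 2.55 meq/L * 189000 L = 481950 meq
NaHCO3 mass = 481950 meq * 84 mg/meq / 1e6 = 40.4838 kg

40.4838 kg


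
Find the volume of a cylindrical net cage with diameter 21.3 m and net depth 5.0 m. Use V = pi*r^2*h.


r = d/2 = 21.3/2 = 10.65 m
Base area = pi*r^2 = pi*10.65^2 = 356.32729 m^2
Volume = 356.32729 * 5.0 = 1781.64 m^3

1781.64 m^3


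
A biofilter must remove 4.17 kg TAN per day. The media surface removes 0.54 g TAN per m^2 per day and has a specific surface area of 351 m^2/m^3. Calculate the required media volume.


A = 4.17*1000 / 0.54 = 7722.2222 m^2
V = 7722.2222 / 351 = 22.0006

22.0006 m^3
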